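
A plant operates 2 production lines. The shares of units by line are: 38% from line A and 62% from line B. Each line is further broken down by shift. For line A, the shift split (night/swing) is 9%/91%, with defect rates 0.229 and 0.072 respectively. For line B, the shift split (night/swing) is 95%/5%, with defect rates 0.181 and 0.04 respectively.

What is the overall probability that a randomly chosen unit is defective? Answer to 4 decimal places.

P(D|A) = 0.09·0.229 + 0.91·0.072 = 0.02061 + 0.06552 = 0.08613
P(D|B) = 0.95·0.181 + 0.05·0.04 = 0.17195 + 0.002 = 0.17395
Then overall,
P(D) = 0.38·0.08613 + 0.62·0.17395
      = 0.0327294 + 0.107849 = 0.1405784

P(D) ≈ 0.1406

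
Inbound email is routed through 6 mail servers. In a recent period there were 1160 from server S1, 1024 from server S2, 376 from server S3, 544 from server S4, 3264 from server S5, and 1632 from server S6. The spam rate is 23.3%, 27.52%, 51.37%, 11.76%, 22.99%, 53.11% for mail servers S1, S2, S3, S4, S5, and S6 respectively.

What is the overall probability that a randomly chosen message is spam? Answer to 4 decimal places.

Total: 1160 + 1024 + 376 + 544 + 3264 + 1632 = 8000.
P(S1) = 1160/8000 = 0.145. P(S2) = 1024/8000 = 0.128. P(S3) = 376/8000 = 0.047. P(S4) = 544/8000 = 0.068. P(S5) = 3264/8000 = 0.408. P(S6) = 1632/8000 = 0.204.
Summing over the partition,
P(S) = P(S|S1)·P(S1) + P(S|S2)·P(S2) + P(S|S3)·P(S3) + P(S|S4)·P(S4) + P(S|S5)·P(S5) + P(S|S6)·P(S6)
      = 0.233·0.145 + 0.2752·0.128 + 0.5137·0.047 + 0.1176·0.068 + 0.2299·0.408 + 0.5311·0.204
      = 0.033785 + 0.0352256 + 0.0241439 + 0.0079968 + 0.0937992 + 0.1083444 = 0.3032949

P(S) ≈ 0.3033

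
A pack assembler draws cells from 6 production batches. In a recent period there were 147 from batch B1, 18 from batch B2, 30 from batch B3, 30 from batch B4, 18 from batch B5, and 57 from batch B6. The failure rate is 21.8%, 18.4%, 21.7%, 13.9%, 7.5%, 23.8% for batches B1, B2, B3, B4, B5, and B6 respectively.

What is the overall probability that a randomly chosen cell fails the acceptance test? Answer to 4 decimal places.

P(F) ≈ 0.2032

Total: 147 + 18 + 30 + 30 + 18 + 57 = 300.
P(B1) = 147/300 = 0.49. P(B2) = 18/300 = 0.06. P(B3) = 30/300 = 0.1. P(B4) = 30/300 = 0.1. P(B5) = 18/300 = 0.06. P(B6) = 57/300 = 0.19.
Summing over the partition,
P(F) = P(F|B1)·P(B1) + P(F|B2)·P(B2) + P(F|B3)·P(B3) + P(F|B4)·P(B4) + P(F|B5)·P(B5) + P(F|B6)·P(B6)
      = 0.218·0.49 + 0.184·0.06 + 0.217·0.1 + 0.139·0.1 + 0.075·0.06 + 0.238·0.19
      = 0.10682 + 0.01104 + 0.0217 + 0.0139 + 0.0045 + 0.04522 = 0.20318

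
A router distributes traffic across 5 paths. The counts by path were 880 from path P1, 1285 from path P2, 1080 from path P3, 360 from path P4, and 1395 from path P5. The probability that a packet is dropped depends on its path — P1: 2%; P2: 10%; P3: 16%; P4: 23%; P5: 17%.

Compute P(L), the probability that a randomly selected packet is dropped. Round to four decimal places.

Total: 880 + 1285 + 1080 + 360 + 1395 = 5000.
P(P1) = 880/5000 = 0.176. P(P2) = 1285/5000 = 0.257. P(P3) = 1080/5000 = 0.216. P(P4) = 360/5000 = 0.072. P(P5) = 1395/5000 = 0.279.
P(L) = P(L|P1)·P(P1) + P(L|P2)·P(P2) + P(L|P3)·P(P3) + P(L|P4)·P(P4) + P(L|P5)·P(P5)
      = 0.02·0.176 + 0.1·0.257 + 0.16·0.216 + 0.23·0.072 + 0.17·0.279
      = 0.00352 + 0.0257 + 0.03456 + 0.01656 + 0.04743 = 0.12777

0.1278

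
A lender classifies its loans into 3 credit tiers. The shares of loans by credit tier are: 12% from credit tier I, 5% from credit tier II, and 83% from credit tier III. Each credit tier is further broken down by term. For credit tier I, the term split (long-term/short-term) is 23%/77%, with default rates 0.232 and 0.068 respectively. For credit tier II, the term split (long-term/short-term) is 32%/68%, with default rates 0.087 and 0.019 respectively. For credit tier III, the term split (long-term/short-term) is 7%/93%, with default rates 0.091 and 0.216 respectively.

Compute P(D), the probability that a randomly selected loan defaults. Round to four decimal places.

P(D|I) = 0.23·0.232 + 0.77·0.068 = 0.05336 + 0.05236 = 0.10572
P(D|II) = 0.32·0.087 + 0.68·0.019 = 0.02784 + 0.01292 = 0.04076
P(D|III) = 0.07·0.091 + 0.93·0.216 = 0.00637 + 0.20088 = 0.20725
By total probability over the outer partition,
P(D) = 0.12·0.10572 + 0.05·0.04076 + 0.83·0.20725
      = 0.0126864 + 0.002038 + 0.1720175 = 0.1867419

0.1867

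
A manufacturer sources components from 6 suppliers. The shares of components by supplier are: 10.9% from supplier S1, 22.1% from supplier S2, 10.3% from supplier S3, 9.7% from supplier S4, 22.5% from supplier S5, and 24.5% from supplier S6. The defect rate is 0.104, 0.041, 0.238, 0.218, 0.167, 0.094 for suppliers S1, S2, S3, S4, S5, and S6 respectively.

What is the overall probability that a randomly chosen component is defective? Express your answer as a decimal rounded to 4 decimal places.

P(D) = P(D|S1)·P(S1) + P(D|S2)·P(S2) + P(D|S3)·P(S3) + P(D|S4)·P(S4) + P(D|S5)·P(S5) + P(D|S6)·P(S6)
      = 0.104·0.109 + 0.041·0.221 + 0.238·0.103 + 0.218·0.097 + 0.167·0.225 + 0.094·0.245
      = 0.011336 + 0.009061 + 0.024514 + 0.021146 + 0.037575 + 0.02303 = 0.126662

P(D) ≈ 0.1267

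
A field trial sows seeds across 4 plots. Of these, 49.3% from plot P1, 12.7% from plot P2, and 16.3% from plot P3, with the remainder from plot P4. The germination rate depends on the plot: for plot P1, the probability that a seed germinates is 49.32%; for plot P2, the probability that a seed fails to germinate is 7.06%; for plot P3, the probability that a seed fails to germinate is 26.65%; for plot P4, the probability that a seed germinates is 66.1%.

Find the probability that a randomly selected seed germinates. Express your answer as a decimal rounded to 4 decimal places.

P(G) ≈ 0.6242

P(P4) = 1 − (0.493 + 0.127 + 0.163) = 0.217.
P(G|P2) = 1 − 0.0706 = 0.9294.
P(G|P3) = 1 − 0.2665 = 0.7335.
Using total probability over the partition,
P(G) = P(G|P1)·P(P1) + P(G|P2)·P(P2) + P(G|P3)·P(P3) + P(G|P4)·P(P4)
      = 0.4932·0.493 + 0.9294·0.127 + 0.7335·0.163 + 0.661·0.217
      = 0.2431476 + 0.1180338 + 0.1195605 + 0.143437 = 0.6241789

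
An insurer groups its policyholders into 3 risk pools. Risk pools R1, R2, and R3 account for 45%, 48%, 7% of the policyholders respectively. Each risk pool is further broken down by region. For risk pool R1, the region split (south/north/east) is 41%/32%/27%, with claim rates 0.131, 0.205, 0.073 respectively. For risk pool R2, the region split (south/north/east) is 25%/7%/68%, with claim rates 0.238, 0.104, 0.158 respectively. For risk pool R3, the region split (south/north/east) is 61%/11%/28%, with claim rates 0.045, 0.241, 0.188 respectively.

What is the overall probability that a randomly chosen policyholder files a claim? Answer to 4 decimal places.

P(C|R1) = 0.41·0.131 + 0.32·0.205 + 0.27·0.073 = 0.05371 + 0.0656 + 0.01971 = 0.13902
P(C|R2) = 0.25·0.238 + 0.07·0.104 + 0.68·0.158 = 0.0595 + 0.00728 + 0.10744 = 0.17422
P(C|R3) = 0.61·0.045 + 0.11·0.241 + 0.28·0.188 = 0.02745 + 0.02651 + 0.05264 = 0.1066
By total probability over the outer partition,
P(C) = 0.45·0.13902 + 0.48·0.17422 + 0.07·0.1066
      = 0.062559 + 0.0836256 + 0.007462 = 0.1536466

P(C) ≈ 0.1536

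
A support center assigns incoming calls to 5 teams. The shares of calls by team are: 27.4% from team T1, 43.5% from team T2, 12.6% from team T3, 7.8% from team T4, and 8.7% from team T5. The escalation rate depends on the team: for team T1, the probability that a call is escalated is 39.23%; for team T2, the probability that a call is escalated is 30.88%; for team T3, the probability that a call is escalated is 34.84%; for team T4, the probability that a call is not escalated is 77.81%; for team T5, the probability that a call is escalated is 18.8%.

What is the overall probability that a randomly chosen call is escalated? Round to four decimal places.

P(E|T4) = 1 − 0.7781 = 0.2219.
Summing over the partition,
P(E) = P(E|T1)·P(T1) + P(E|T2)·P(T2) + P(E|T3)·P(T3) + P(E|T4)·P(T4) + P(E|T5)·P(T5)
      = 0.3923·0.274 + 0.3088·0.435 + 0.3484·0.126 + 0.2219·0.078 + 0.188·0.087
      = 0.1074902 + 0.134328 + 0.0438984 + 0.0173082 + 0.016356 = 0.3193808

P(E) ≈ 0.3194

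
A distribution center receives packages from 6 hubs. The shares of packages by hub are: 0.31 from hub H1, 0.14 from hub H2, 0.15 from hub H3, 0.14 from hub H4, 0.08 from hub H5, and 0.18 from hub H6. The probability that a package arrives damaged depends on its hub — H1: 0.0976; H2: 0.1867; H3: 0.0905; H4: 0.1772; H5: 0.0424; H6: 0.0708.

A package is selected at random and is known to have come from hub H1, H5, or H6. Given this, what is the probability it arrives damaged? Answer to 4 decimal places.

P(D|S) ≈ 0.0814

Let S = {H1, H5, H6}.
P(S) = 0.31 + 0.08 + 0.18 = 0.57.
P(D ∩ S) = 0.0976·0.31 + 0.0424·0.08 + 0.0708·0.18 = 0.030256 + 0.003392 + 0.012744 = 0.046392.
P(D | S) = 0.046392 / 0.57 = 0.081389…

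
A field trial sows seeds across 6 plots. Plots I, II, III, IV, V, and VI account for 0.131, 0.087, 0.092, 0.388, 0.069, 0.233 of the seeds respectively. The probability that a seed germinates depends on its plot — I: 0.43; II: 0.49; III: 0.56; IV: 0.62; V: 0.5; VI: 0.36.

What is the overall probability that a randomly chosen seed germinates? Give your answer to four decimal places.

0.5094

P(G) = P(G|I)·P(I) + P(G|II)·P(II) + P(G|III)·P(III) + P(G|IV)·P(IV) + P(G|V)·P(V) + P(G|VI)·P(VI)
      = 0.43·0.131 + 0.49·0.087 + 0.56·0.092 + 0.62·0.388 + 0.5·0.069 + 0.36·0.233
      = 0.05633 + 0.04263 + 0.05152 + 0.24056 + 0.0345 + 0.08388 = 0.50942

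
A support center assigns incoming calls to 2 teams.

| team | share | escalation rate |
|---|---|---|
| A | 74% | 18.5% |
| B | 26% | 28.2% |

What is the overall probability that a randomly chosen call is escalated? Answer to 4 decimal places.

Summing over the partition,
P(E) = P(E|A)·P(A) + P(E|B)·P(B)
      = 0.185·0.74 + 0.282·0.26
      = 0.1369 + 0.07332 = 0.21022

P(E) ≈ 0.2102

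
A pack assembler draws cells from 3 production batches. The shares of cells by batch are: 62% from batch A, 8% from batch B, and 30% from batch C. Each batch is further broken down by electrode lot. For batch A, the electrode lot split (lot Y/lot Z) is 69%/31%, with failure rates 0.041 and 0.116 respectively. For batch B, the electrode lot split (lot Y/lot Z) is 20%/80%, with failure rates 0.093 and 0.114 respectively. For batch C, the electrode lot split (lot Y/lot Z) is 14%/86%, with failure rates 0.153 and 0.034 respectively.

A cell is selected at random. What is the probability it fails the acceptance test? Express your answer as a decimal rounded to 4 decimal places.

P(F|A) = 0.69·0.041 + 0.31·0.116 = 0.02829 + 0.03596 = 0.06425
P(F|B) = 0.2·0.093 + 0.8·0.114 = 0.0186 + 0.0912 = 0.1098
P(F|C) = 0.14·0.153 + 0.86·0.034 = 0.02142 + 0.02924 = 0.05066
By total probability over the outer partition,
P(F) = 0.62·0.06425 + 0.08·0.1098 + 0.3·0.05066
      = 0.039835 + 0.008784 + 0.015198 = 0.063817

P(F) ≈ 0.0638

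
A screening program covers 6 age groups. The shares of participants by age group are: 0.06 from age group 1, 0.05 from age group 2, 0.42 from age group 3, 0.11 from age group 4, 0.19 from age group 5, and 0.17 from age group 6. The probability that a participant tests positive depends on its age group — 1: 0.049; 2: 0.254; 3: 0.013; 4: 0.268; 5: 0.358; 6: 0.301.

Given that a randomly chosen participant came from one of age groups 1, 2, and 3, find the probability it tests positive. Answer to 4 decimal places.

P(T|S) ≈ 0.0398

Let S = {1, 2, 3}.
P(S) = 0.06 + 0.05 + 0.42 = 0.53.
P(T ∩ S) = 0.049·0.06 + 0.254·0.05 + 0.013·0.42 = 0.00294 + 0.0127 + 0.00546 = 0.0211.
P(T | S) = 0.0211 / 0.53 = 0.039811…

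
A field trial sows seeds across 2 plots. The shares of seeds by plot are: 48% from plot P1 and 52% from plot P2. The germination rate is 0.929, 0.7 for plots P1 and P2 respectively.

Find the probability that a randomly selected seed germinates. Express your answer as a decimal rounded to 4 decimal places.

By the law of total probability,
P(G) = P(G|P1)·P(P1) + P(G|P2)·P(P2)
      = 0.929·0.48 + 0.7·0.52
      = 0.44592 + 0.364 = 0.80992

P(G) ≈ 0.8099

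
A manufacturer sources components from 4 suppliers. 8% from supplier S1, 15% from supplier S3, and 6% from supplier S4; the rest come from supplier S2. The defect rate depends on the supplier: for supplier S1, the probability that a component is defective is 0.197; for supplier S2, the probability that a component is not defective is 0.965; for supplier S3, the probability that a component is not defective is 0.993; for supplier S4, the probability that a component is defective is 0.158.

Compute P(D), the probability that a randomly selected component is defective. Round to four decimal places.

P(S2) = 1 − (0.08 + 0.15 + 0.06) = 0.71.
P(D|S2) = 1 − 0.965 = 0.035.
P(D|S3) = 1 − 0.993 = 0.007.
P(D) = P(D|S1)·P(S1) + P(D|S2)·P(S2) + P(D|S3)·P(S3) + P(D|S4)·P(S4)
      = 0.197·0.08 + 0.035·0.71 + 0.007·0.15 + 0.158·0.06
      = 0.01576 + 0.02485 + 0.00105 + 0.00948 = 0.05114

0.0511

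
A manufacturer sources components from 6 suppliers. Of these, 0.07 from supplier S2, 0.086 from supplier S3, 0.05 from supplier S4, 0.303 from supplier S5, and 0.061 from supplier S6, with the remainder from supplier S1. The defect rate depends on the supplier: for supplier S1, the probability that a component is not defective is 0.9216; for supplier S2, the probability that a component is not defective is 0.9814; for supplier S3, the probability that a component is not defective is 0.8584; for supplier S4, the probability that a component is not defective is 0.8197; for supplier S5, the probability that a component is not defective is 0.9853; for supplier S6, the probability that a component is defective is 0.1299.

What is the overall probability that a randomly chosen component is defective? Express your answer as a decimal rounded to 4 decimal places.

P(S1) = 1 − (0.07 + 0.086 + 0.05 + 0.303 + 0.061) = 0.43.
P(D|S1) = 1 − 0.9216 = 0.0784.
P(D|S2) = 1 − 0.9814 = 0.0186.
P(D|S3) = 1 − 0.8584 = 0.1416.
P(D|S4) = 1 − 0.8197 = 0.1803.
P(D|S5) = 1 − 0.9853 = 0.0147.
P(D) = P(D|S1)·P(S1) + P(D|S2)·P(S2) + P(D|S3)·P(S3) + P(D|S4)·P(S4) + P(D|S5)·P(S5) + P(D|S6)·P(S6)
      = 0.0784·0.43 + 0.0186·0.07 + 0.1416·0.086 + 0.1803·0.05 + 0.0147·0.303 + 0.1299·0.061
      = 0.033712 + 0.001302 + 0.0121776 + 0.009015 + 0.0044541 + 0.0079239 = 0.0685846

P(D) ≈ 0.0686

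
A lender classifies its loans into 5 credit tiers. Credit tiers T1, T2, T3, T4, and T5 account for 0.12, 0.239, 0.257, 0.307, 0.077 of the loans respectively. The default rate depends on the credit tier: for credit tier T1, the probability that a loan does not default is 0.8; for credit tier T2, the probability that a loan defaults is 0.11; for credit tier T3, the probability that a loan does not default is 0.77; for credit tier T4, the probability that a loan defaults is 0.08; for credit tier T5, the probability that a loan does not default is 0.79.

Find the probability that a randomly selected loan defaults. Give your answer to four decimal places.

P(D) ≈ 0.1501

P(D|T1) = 1 − 0.8 = 0.2.
P(D|T3) = 1 − 0.77 = 0.23.
P(D|T5) = 1 − 0.79 = 0.21.
By the law of total probability,
P(D) = P(D|T1)·P(T1) + P(D|T2)·P(T2) + P(D|T3)·P(T3) + P(D|T4)·P(T4) + P(D|T5)·P(T5)
      = 0.2·0.12 + 0.11·0.239 + 0.23·0.257 + 0.08·0.307 + 0.21·0.077
      = 0.024 + 0.02629 + 0.05911 + 0.02456 + 0.01617 = 0.15013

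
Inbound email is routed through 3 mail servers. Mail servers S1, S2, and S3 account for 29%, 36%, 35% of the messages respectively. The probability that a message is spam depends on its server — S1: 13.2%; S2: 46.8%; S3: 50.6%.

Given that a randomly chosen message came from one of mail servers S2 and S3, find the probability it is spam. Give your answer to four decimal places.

Let J = {S2, S3}.
P(J) = 0.36 + 0.35 = 0.71.
P(S ∩ J) = 0.468·0.36 + 0.506·0.35 = 0.16848 + 0.1771 = 0.34558.
P(S | J) = 0.34558 / 0.71 = 0.486732…

P(S|J) ≈ 0.4867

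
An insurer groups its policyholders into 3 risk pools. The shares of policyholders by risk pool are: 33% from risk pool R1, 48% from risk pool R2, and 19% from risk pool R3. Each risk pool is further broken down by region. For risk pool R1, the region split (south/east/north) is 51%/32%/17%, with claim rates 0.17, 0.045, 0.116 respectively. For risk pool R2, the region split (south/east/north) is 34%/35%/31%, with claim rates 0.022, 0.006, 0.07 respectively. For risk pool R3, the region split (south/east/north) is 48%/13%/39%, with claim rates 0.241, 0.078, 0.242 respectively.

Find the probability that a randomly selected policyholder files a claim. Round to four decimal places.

P(C|R1) = 0.51·0.17 + 0.32·0.045 + 0.17·0.116 = 0.0867 + 0.0144 + 0.01972 = 0.12082
P(C|R2) = 0.34·0.022 + 0.35·0.006 + 0.31·0.07 = 0.00748 + 0.0021 + 0.0217 = 0.03128
P(C|R3) = 0.48·0.241 + 0.13·0.078 + 0.39·0.242 = 0.11568 + 0.01014 + 0.09438 = 0.2202
Then overall,
P(C) = 0.33·0.12082 + 0.48·0.03128 + 0.19·0.2202
      = 0.0398706 + 0.0150144 + 0.041838 = 0.096723

0.0967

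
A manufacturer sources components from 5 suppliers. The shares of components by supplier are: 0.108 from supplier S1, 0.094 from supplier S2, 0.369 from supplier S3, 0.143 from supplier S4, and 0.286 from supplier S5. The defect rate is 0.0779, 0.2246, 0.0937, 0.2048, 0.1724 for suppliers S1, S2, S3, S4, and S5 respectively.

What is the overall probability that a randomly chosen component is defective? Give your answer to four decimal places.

P(D) ≈ 0.1427

Using total probability over the partition,
P(D) = P(D|S1)·P(S1) + P(D|S2)·P(S2) + P(D|S3)·P(S3) + P(D|S4)·P(S4) + P(D|S5)·P(S5)
      = 0.0779·0.108 + 0.2246·0.094 + 0.0937·0.369 + 0.2048·0.143 + 0.1724·0.286
      = 0.0084132 + 0.0211124 + 0.0345753 + 0.0292864 + 0.0493064 = 0.1426937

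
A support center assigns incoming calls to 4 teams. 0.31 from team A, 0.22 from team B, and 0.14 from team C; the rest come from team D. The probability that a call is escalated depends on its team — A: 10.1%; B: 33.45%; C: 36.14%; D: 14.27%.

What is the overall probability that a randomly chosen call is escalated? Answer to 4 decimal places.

P(D) = 1 − (0.31 + 0.22 + 0.14) = 0.33.
P(E) = P(E|A)·P(A) + P(E|B)·P(B) + P(E|C)·P(C) + P(E|D)·P(D)
      = 0.101·0.31 + 0.3345·0.22 + 0.3614·0.14 + 0.1427·0.33
      = 0.03131 + 0.07359 + 0.050596 + 0.047091 = 0.202587

0.2026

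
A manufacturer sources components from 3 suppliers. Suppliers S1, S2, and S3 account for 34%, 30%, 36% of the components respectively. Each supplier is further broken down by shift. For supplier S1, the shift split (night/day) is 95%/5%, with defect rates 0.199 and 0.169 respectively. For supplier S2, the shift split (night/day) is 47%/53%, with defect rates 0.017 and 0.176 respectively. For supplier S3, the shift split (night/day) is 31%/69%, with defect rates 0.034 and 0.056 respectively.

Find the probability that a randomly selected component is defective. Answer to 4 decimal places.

P(D) ≈ 0.1152

P(D|S1) = 0.95·0.199 + 0.05·0.169 = 0.18905 + 0.00845 = 0.1975
P(D|S2) = 0.47·0.017 + 0.53·0.176 = 0.00799 + 0.09328 = 0.10127
P(D|S3) = 0.31·0.034 + 0.69·0.056 = 0.01054 + 0.03864 = 0.04918
By total probability over the outer partition,
P(D) = 0.34·0.1975 + 0.3·0.10127 + 0.36·0.04918
      = 0.06715 + 0.030381 + 0.0177048 = 0.1152358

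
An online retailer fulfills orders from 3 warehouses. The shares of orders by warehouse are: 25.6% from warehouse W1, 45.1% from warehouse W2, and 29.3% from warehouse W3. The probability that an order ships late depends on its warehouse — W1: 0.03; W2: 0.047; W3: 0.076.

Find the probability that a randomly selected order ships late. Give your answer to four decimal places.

Summing over the partition,
P(L) = P(L|W1)·P(W1) + P(L|W2)·P(W2) + P(L|W3)·P(W3)
      = 0.03·0.256 + 0.047·0.451 + 0.076·0.293
      = 0.00768 + 0.021197 + 0.022268 = 0.051145

P(L) ≈ 0.0511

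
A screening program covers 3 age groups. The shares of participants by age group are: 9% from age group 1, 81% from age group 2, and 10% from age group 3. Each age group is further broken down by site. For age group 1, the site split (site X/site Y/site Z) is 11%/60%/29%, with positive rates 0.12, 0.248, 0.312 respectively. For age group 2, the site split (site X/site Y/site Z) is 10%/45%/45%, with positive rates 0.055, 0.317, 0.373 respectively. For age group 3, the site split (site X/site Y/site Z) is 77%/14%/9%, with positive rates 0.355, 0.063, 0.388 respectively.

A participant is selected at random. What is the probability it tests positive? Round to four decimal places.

0.3104

P(T|1) = 0.11·0.12 + 0.6·0.248 + 0.29·0.312 = 0.0132 + 0.1488 + 0.09048 = 0.25248
P(T|2) = 0.1·0.055 + 0.45·0.317 + 0.45·0.373 = 0.0055 + 0.14265 + 0.16785 = 0.316
P(T|3) = 0.77·0.355 + 0.14·0.063 + 0.09·0.388 = 0.27335 + 0.00882 + 0.03492 = 0.31709
By total probability over the outer partition,
P(T) = 0.09·0.25248 + 0.81·0.316 + 0.1·0.31709
      = 0.0227232 + 0.25596 + 0.031709 = 0.3103922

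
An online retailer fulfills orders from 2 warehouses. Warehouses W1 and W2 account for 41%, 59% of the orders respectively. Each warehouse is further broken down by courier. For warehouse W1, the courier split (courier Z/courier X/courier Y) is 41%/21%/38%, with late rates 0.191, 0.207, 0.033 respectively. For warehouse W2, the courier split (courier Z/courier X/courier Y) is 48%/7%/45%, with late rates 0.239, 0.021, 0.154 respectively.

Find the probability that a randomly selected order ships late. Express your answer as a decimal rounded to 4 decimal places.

0.1645

P(L|W1) = 0.41·0.191 + 0.21·0.207 + 0.38·0.033 = 0.07831 + 0.04347 + 0.01254 = 0.13432
P(L|W2) = 0.48·0.239 + 0.07·0.021 + 0.45·0.154 = 0.11472 + 0.00147 + 0.0693 = 0.18549
Then overall,
P(L) = 0.41·0.13432 + 0.59·0.18549
      = 0.0550712 + 0.1094391 = 0.1645103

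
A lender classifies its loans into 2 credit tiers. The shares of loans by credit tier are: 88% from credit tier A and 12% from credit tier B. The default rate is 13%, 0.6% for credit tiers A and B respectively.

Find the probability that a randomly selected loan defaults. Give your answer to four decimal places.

0.1151

By the law of total probability,
P(D) = P(D|A)·P(A) + P(D|B)·P(B)
      = 0.13·0.88 + 0.006·0.12
      = 0.1144 + 0.00072 = 0.11512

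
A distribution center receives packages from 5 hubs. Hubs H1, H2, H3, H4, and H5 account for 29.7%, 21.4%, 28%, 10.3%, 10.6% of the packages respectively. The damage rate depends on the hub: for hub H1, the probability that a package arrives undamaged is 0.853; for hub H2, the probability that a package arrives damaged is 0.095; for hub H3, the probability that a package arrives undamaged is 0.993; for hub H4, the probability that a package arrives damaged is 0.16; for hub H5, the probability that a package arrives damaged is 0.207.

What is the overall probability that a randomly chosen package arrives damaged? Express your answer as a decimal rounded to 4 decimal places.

P(D|H1) = 1 − 0.853 = 0.147.
P(D|H3) = 1 − 0.993 = 0.007.
Using total probability over the partition,
P(D) = P(D|H1)·P(H1) + P(D|H2)·P(H2) + P(D|H3)·P(H3) + P(D|H4)·P(H4) + P(D|H5)·P(H5)
      = 0.147·0.297 + 0.095·0.214 + 0.007·0.28 + 0.16·0.103 + 0.207·0.106
      = 0.043659 + 0.02033 + 0.00196 + 0.01648 + 0.021942 = 0.104371

0.1044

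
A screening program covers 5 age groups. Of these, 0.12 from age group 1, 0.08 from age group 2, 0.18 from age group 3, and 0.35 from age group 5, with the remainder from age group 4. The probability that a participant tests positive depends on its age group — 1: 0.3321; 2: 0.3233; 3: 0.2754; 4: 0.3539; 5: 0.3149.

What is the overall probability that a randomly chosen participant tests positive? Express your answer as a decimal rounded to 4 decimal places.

P(4) = 1 − (0.12 + 0.08 + 0.18 + 0.35) = 0.27.
Summing over the partition,
P(T) = P(T|1)·P(1) + P(T|2)·P(2) + P(T|3)·P(3) + P(T|4)·P(4) + P(T|5)·P(5)
      = 0.3321·0.12 + 0.3233·0.08 + 0.2754·0.18 + 0.3539·0.27 + 0.3149·0.35
      = 0.039852 + 0.025864 + 0.049572 + 0.095553 + 0.110215 = 0.321056

P(T) ≈ 0.3211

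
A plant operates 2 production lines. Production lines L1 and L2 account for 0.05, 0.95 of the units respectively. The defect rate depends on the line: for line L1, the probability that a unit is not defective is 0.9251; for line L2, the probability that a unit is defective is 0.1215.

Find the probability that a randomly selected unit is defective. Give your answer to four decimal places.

P(D|L1) = 1 − 0.9251 = 0.0749.
P(D) = P(D|L1)·P(L1) + P(D|L2)·P(L2)
      = 0.0749·0.05 + 0.1215·0.95
      = 0.003745 + 0.115425 = 0.11917

P(D) ≈ 0.1192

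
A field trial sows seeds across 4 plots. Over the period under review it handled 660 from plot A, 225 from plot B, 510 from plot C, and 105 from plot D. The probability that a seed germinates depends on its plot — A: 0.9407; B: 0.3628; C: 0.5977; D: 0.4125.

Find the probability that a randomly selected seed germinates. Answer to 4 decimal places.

Total: 660 + 225 + 510 + 105 = 1500.
P(A) = 660/1500 = 0.44. P(B) = 225/1500 = 0.15. P(C) = 510/1500 = 0.34. P(D) = 105/1500 = 0.07.
P(G) = P(G|A)·P(A) + P(G|B)·P(B) + P(G|C)·P(C) + P(G|D)·P(D)
      = 0.9407·0.44 + 0.3628·0.15 + 0.5977·0.34 + 0.4125·0.07
      = 0.413908 + 0.05442 + 0.203218 + 0.028875 = 0.700421

0.7004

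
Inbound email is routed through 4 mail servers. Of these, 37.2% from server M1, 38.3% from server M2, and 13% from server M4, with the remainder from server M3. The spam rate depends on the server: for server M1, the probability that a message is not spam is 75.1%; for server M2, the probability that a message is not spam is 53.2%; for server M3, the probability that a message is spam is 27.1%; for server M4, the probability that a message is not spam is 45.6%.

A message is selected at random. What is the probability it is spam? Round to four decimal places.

P(S) ≈ 0.3738

P(M3) = 1 − (0.372 + 0.383 + 0.13) = 0.115.
P(S|M1) = 1 − 0.751 = 0.249.
P(S|M2) = 1 − 0.532 = 0.468.
P(S|M4) = 1 − 0.456 = 0.544.
P(S) = P(S|M1)·P(M1) + P(S|M2)·P(M2) + P(S|M3)·P(M3) + P(S|M4)·P(M4)
      = 0.249·0.372 + 0.468·0.383 + 0.271·0.115 + 0.544·0.13
      = 0.092628 + 0.179244 + 0.031165 + 0.07072 = 0.373757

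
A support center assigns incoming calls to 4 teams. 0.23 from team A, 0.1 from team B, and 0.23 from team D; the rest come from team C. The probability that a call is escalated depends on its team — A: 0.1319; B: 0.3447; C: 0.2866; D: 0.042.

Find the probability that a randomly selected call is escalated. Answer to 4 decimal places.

P(E) ≈ 0.2006

P(C) = 1 − (0.23 + 0.1 + 0.23) = 0.44.
Using total probability over the partition,
P(E) = P(E|A)·P(A) + P(E|B)·P(B) + P(E|C)·P(C) + P(E|D)·P(D)
      = 0.1319·0.23 + 0.3447·0.1 + 0.2866·0.44 + 0.042·0.23
      = 0.030337 + 0.03447 + 0.126104 + 0.00966 = 0.200571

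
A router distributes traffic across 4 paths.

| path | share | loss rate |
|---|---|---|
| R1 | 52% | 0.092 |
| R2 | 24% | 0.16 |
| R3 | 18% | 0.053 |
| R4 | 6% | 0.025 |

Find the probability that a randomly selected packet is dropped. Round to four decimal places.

P(L) = P(L|R1)·P(R1) + P(L|R2)·P(R2) + P(L|R3)·P(R3) + P(L|R4)·P(R4)
      = 0.092·0.52 + 0.16·0.24 + 0.053·0.18 + 0.025·0.06
      = 0.04784 + 0.0384 + 0.00954 + 0.0015 = 0.09728

P(L) ≈ 0.0973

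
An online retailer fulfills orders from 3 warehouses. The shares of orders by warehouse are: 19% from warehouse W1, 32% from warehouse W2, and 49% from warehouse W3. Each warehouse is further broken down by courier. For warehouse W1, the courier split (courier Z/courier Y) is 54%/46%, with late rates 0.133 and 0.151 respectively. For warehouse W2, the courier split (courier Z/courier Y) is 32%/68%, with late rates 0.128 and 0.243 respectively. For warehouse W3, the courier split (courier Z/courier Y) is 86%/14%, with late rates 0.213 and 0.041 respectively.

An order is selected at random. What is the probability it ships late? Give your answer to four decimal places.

P(L|W1) = 0.54·0.133 + 0.46·0.151 = 0.07182 + 0.06946 = 0.14128
P(L|W2) = 0.32·0.128 + 0.68·0.243 = 0.04096 + 0.16524 = 0.2062
P(L|W3) = 0.86·0.213 + 0.14·0.041 = 0.18318 + 0.00574 = 0.18892
By total probability over the outer partition,
P(L) = 0.19·0.14128 + 0.32·0.2062 + 0.49·0.18892
      = 0.0268432 + 0.065984 + 0.0925708 = 0.185398

0.1854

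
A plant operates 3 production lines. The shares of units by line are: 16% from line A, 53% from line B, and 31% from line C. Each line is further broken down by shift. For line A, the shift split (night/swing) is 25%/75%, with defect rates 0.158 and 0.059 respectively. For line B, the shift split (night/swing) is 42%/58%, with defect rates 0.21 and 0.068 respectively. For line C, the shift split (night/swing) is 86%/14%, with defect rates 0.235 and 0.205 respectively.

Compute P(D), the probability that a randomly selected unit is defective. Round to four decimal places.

P(D) ≈ 0.1526

P(D|A) = 0.25·0.158 + 0.75·0.059 = 0.0395 + 0.04425 = 0.08375
P(D|B) = 0.42·0.21 + 0.58·0.068 = 0.0882 + 0.03944 = 0.12764
P(D|C) = 0.86·0.235 + 0.14·0.205 = 0.2021 + 0.0287 = 0.2308
Then overall,
P(D) = 0.16·0.08375 + 0.53·0.12764 + 0.31·0.2308
      = 0.0134 + 0.0676492 + 0.071548 = 0.1525972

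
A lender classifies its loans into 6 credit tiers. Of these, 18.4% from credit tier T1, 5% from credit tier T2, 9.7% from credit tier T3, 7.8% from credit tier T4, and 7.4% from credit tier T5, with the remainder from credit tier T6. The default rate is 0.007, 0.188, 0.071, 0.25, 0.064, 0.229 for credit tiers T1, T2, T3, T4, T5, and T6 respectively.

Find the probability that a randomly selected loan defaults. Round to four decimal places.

P(D) ≈ 0.1602

P(T6) = 1 − (0.184 + 0.05 + 0.097 + 0.078 + 0.074) = 0.517.
P(D) = P(D|T1)·P(T1) + P(D|T2)·P(T2) + P(D|T3)·P(T3) + P(D|T4)·P(T4) + P(D|T5)·P(T5) + P(D|T6)·P(T6)
      = 0.007·0.184 + 0.188·0.05 + 0.071·0.097 + 0.25·0.078 + 0.064·0.074 + 0.229·0.517
      = 0.001288 + 0.0094 + 0.006887 + 0.0195 + 0.004736 + 0.118393 = 0.160204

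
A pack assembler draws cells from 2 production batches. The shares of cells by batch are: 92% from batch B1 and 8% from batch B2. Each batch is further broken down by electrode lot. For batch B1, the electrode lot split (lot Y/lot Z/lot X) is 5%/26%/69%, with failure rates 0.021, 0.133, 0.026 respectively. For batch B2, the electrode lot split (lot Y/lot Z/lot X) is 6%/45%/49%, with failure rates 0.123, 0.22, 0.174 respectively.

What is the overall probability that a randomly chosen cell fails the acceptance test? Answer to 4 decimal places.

0.0646

P(F|B1) = 0.05·0.021 + 0.26·0.133 + 0.69·0.026 = 0.00105 + 0.03458 + 0.01794 = 0.05357
P(F|B2) = 0.06·0.123 + 0.45·0.22 + 0.49·0.174 = 0.00738 + 0.099 + 0.08526 = 0.19164
Then overall,
P(F) = 0.92·0.05357 + 0.08·0.19164
      = 0.0492844 + 0.0153312 = 0.0646156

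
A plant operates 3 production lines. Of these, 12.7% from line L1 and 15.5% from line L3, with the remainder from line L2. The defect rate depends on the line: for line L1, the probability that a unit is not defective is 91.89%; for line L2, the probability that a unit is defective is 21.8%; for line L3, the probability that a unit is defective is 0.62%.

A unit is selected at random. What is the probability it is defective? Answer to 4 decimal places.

P(L2) = 1 − (0.127 + 0.155) = 0.718.
P(D|L1) = 1 − 0.9189 = 0.0811.
P(D) = P(D|L1)·P(L1) + P(D|L2)·P(L2) + P(D|L3)·P(L3)
      = 0.0811·0.127 + 0.218·0.718 + 0.0062·0.155
      = 0.0102997 + 0.156524 + 0.000961 = 0.1677847

0.1678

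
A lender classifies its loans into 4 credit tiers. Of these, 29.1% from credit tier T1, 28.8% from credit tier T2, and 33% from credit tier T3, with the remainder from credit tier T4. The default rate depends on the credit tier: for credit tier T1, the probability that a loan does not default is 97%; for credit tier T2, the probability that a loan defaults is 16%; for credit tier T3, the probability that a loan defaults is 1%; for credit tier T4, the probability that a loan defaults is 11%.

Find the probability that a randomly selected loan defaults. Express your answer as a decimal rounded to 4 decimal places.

P(D) ≈ 0.0681

P(T4) = 1 − (0.291 + 0.288 + 0.33) = 0.091.
P(D|T1) = 1 − 0.97 = 0.03.
By the law of total probability,
P(D) = P(D|T1)·P(T1) + P(D|T2)·P(T2) + P(D|T3)·P(T3) + P(D|T4)·P(T4)
      = 0.03·0.291 + 0.16·0.288 + 0.01·0.33 + 0.11·0.091
      = 0.00873 + 0.04608 + 0.0033 + 0.01001 = 0.06812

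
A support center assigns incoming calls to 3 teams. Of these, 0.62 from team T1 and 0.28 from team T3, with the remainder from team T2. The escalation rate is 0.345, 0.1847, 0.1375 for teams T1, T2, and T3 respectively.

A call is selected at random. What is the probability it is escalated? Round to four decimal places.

P(T2) = 1 − (0.62 + 0.28) = 0.1.
P(E) = P(E|T1)·P(T1) + P(E|T2)·P(T2) + P(E|T3)·P(T3)
      = 0.345·0.62 + 0.1847·0.1 + 0.1375·0.28
      = 0.2139 + 0.01847 + 0.0385 = 0.27087

0.2709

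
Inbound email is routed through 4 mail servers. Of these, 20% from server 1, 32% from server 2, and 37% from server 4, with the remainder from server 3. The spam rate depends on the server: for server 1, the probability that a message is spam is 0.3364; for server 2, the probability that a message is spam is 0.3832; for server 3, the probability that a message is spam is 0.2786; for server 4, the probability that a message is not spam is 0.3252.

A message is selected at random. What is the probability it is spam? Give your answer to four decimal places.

P(S) ≈ 0.4702

P(3) = 1 − (0.2 + 0.32 + 0.37) = 0.11.
P(S|4) = 1 − 0.3252 = 0.6748.
P(S) = P(S|1)·P(1) + P(S|2)·P(2) + P(S|3)·P(3) + P(S|4)·P(4)
      = 0.3364·0.2 + 0.3832·0.32 + 0.2786·0.11 + 0.6748·0.37
      = 0.06728 + 0.122624 + 0.030646 + 0.249676 = 0.470226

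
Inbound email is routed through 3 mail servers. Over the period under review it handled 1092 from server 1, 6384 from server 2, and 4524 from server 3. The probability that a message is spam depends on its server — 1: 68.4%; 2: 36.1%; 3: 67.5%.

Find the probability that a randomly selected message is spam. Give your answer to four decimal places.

Total: 1092 + 6384 + 4524 = 12000.
P(1) = 1092/12000 = 0.091. P(2) = 6384/12000 = 0.532. P(3) = 4524/12000 = 0.377.
Using total probability over the partition,
P(S) = P(S|1)·P(1) + P(S|2)·P(2) + P(S|3)·P(3)
      = 0.684·0.091 + 0.361·0.532 + 0.675·0.377
      = 0.062244 + 0.192052 + 0.254475 = 0.508771

0.5088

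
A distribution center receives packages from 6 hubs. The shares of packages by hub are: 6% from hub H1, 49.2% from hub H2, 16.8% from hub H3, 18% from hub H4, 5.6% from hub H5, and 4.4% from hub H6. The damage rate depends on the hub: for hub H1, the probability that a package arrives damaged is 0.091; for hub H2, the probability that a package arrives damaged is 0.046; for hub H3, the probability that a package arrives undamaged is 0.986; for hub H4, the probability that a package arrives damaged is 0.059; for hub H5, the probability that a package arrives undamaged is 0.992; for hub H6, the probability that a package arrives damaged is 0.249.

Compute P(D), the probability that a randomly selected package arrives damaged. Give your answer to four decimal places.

P(D|H3) = 1 − 0.986 = 0.014.
P(D|H5) = 1 − 0.992 = 0.008.
P(D) = P(D|H1)·P(H1) + P(D|H2)·P(H2) + P(D|H3)·P(H3) + P(D|H4)·P(H4) + P(D|H5)·P(H5) + P(D|H6)·P(H6)
      = 0.091·0.06 + 0.046·0.492 + 0.014·0.168 + 0.059·0.18 + 0.008·0.056 + 0.249·0.044
      = 0.00546 + 0.022632 + 0.002352 + 0.01062 + 0.000448 + 0.010956 = 0.052468

P(D) ≈ 0.0525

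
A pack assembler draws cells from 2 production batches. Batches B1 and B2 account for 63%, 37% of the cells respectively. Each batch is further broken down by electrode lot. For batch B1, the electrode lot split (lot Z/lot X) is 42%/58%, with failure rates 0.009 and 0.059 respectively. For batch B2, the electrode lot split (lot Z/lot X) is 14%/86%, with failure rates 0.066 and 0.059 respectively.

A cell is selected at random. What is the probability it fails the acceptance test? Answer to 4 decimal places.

P(F|B1) = 0.42·0.009 + 0.58·0.059 = 0.00378 + 0.03422 = 0.038
P(F|B2) = 0.14·0.066 + 0.86·0.059 = 0.00924 + 0.05074 = 0.05998
By total probability over the outer partition,
P(F) = 0.63·0.038 + 0.37·0.05998
      = 0.02394 + 0.0221926 = 0.0461326

0.0461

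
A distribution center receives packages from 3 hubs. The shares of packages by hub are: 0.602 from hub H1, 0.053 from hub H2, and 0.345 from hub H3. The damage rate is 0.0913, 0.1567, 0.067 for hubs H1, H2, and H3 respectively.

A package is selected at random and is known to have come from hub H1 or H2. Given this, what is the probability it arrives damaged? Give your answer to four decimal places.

P(D|S) ≈ 0.0966

Let S = {H1, H2}.
P(S) = 0.602 + 0.053 = 0.655.
P(D ∩ S) = 0.0913·0.602 + 0.1567·0.053 = 0.0549626 + 0.0083051 = 0.0632677.
P(D | S) = 0.0632677 / 0.655 = 0.096592…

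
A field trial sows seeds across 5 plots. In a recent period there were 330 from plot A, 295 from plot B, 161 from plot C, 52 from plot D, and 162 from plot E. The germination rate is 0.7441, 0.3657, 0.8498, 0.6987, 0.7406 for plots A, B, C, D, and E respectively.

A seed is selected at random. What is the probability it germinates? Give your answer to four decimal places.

P(G) ≈ 0.6466

Total: 330 + 295 + 161 + 52 + 162 = 1000.
P(A) = 330/1000 = 0.33. P(B) = 295/1000 = 0.295. P(C) = 161/1000 = 0.161. P(D) = 52/1000 = 0.052. P(E) = 162/1000 = 0.162.
P(G) = P(G|A)·P(A) + P(G|B)·P(B) + P(G|C)·P(C) + P(G|D)·P(D) + P(G|E)·P(E)
      = 0.7441·0.33 + 0.3657·0.295 + 0.8498·0.161 + 0.6987·0.052 + 0.7406·0.162
      = 0.245553 + 0.1078815 + 0.1368178 + 0.0363324 + 0.1199772 = 0.6465619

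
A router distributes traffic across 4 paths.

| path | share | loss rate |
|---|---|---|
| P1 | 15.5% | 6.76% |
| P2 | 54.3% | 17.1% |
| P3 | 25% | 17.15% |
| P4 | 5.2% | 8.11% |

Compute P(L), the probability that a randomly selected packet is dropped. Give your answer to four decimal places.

P(L) ≈ 0.1504

Summing over the partition,
P(L) = P(L|P1)·P(P1) + P(L|P2)·P(P2) + P(L|P3)·P(P3) + P(L|P4)·P(P4)
      = 0.0676·0.155 + 0.171·0.543 + 0.1715·0.25 + 0.0811·0.052
      = 0.010478 + 0.092853 + 0.042875 + 0.0042172 = 0.1504232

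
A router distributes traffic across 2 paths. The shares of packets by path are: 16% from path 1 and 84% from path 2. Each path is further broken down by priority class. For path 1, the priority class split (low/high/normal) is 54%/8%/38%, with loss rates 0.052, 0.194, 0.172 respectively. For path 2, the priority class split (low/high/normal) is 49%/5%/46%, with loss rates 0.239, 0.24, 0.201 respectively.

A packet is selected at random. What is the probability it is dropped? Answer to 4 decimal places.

P(L) ≈ 0.2036

P(L|1) = 0.54·0.052 + 0.08·0.194 + 0.38·0.172 = 0.02808 + 0.01552 + 0.06536 = 0.10896
P(L|2) = 0.49·0.239 + 0.05·0.24 + 0.46·0.201 = 0.11711 + 0.012 + 0.09246 = 0.22157
By total probability over the outer partition,
P(L) = 0.16·0.10896 + 0.84·0.22157
      = 0.0174336 + 0.1861188 = 0.2035524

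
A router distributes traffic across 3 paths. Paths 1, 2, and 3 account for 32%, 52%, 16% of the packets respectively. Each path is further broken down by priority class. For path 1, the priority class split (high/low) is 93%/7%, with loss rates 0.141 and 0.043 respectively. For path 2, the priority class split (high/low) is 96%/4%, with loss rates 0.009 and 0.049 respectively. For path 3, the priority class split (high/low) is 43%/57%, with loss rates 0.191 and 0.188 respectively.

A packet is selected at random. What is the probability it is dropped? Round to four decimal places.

P(L) ≈ 0.0787

P(L|1) = 0.93·0.141 + 0.07·0.043 = 0.13113 + 0.00301 = 0.13414
P(L|2) = 0.96·0.009 + 0.04·0.049 = 0.00864 + 0.00196 = 0.0106
P(L|3) = 0.43·0.191 + 0.57·0.188 = 0.08213 + 0.10716 = 0.18929
Then overall,
P(L) = 0.32·0.13414 + 0.52·0.0106 + 0.16·0.18929
      = 0.0429248 + 0.005512 + 0.0302864 = 0.0787232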